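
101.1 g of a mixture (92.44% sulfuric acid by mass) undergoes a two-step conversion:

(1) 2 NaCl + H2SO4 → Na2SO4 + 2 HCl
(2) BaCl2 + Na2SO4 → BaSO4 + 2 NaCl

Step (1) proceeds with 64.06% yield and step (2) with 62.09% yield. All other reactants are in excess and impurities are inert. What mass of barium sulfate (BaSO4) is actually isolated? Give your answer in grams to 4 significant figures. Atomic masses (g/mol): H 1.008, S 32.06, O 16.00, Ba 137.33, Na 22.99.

88.46 g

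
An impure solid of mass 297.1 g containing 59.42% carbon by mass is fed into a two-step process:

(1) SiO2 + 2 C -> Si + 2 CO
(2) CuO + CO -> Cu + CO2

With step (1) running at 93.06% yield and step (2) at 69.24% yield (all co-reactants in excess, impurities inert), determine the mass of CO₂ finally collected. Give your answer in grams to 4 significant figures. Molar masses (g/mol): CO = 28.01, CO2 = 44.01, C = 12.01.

416.8 g

Pure C = 297.1 × 0.5942 = 176.54 g.
n(C) = 176.54 / 12.01 = 14.699 mol.
Step 1 (C:CO = 2:2): theoretical n(CO) = 14.699 mol; at 93.06% yield, n(CO) = 13.679 mol.
Step 2 (CO:CO2 = 1:1): theoretical n(CO2) = 13.679 mol, so theoretical mass = 13.679 × 44.01 = 602.01 g.
At 69.24% yield, actual mass of CO2 = 602.01 × 0.6924 = 416.83 g.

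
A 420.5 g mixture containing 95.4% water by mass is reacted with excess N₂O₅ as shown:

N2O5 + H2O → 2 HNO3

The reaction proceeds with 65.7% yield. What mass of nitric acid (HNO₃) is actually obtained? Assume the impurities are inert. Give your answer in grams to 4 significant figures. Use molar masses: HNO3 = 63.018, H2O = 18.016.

Pure H2O available = 420.5 g × 0.954 = 401.16 g.
n(H2O) = 401.16 g / 18.016 g/mol = 22.267 mol.
From the equation the H2O:HNO3 mole ratio is 1:2, so n(HNO3) = 22.267 × 2/1 = 44.533 mol.
Mass of HNO3 = 44.533 mol × 63.018 g/mol = 2806.4 g.
Actual mass collected = 2806.4 g × 0.657 = 1843.8 g.

1844 g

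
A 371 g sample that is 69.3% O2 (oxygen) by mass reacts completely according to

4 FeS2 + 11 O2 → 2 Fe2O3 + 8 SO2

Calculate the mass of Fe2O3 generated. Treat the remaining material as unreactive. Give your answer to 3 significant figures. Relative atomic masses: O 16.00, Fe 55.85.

233 g

Mass of pure O2 = 371 g × 0.693 = 257.1 g.
M(O2) = 2(16.00) = 32.00 g/mol.
M(Fe2O3) = 2(55.85) + 3(16.00) = 159.70 g/mol.
n(O2) = 257.1 g / 32.00 g/mol = 8.034 mol.
From the equation the O2:Fe2O3 mole ratio is 11:2, so n(Fe2O3) = 8.034 × 2/11 = 1.461 mol.
Mass of Fe2O3 = 1.461 mol × 159.70 g/mol = 233.3 g.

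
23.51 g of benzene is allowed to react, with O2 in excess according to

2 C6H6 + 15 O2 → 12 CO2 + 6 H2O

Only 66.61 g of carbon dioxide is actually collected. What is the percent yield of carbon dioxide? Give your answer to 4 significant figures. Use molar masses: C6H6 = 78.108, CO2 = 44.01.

83.81 %

n(C6H6) = 23.510 g / 78.108 g/mol = 0.30099 mol.
From the equation the C6H6:CO2 mole ratio is 2:12, so n(CO2) = 0.30099 × 12/2 = 1.8060 mol.
Mass of CO2 = 1.8060 mol × 44.01 g/mol = 79.480 g.
This is the theoretical yield. Percent yield = 66.61 g / 79.480 g × 100% = 83.807%.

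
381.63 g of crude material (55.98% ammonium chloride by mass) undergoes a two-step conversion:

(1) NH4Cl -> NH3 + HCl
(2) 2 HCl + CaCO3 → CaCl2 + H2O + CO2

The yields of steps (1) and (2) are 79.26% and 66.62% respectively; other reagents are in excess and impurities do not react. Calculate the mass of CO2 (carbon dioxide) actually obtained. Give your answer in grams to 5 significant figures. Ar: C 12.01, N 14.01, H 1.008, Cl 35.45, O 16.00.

46.405 g

Pure NH4Cl = 381.63 × 0.5598 = 213.636 g.
M(NH4Cl) = 14.01 + 4(1.008) + 35.45 = 53.492 g/mol.
M(CO2) = 12.01 + 2(16.00) = 44.01 g/mol.
n(NH4Cl) = 213.636 / 53.492 = 3.99380 mol.
Step 1 (NH4Cl:HCl = 1:1): theoretical n(HCl) = 3.99380 mol; at 79.26% yield, n(HCl) = 3.16549 mol.
Step 2 (HCl:CO2 = 2:1): theoretical n(CO2) = 1.58274 mol, so theoretical mass = 1.58274 × 44.01 = 69.6566 g.
At 66.62% yield, actual mass of CO2 = 69.6566 × 0.6662 = 46.4052 g.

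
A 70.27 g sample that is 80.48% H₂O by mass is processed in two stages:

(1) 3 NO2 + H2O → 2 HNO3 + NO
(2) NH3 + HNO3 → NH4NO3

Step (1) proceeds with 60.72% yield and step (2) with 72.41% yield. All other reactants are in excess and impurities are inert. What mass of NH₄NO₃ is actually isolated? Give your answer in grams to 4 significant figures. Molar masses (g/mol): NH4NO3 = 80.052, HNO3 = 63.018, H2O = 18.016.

221.0 g

Pure H2O = 70.27 × 0.8048 = 56.553 g.
n(H2O) = 56.553 / 18.016 = 3.1391 mol.
Step 1 (H2O:HNO3 = 1:2): theoretical n(HNO3) = 6.2781 mol; at 60.72% yield, n(HNO3) = 3.8121 mol.
Step 2 (HNO3:NH4NO3 = 1:1): theoretical n(NH4NO3) = 3.8121 mol, so theoretical mass = 3.8121 × 80.052 = 305.16 g.
At 72.41% yield, actual mass of NH4NO3 = 305.16 × 0.7241 = 220.97 g.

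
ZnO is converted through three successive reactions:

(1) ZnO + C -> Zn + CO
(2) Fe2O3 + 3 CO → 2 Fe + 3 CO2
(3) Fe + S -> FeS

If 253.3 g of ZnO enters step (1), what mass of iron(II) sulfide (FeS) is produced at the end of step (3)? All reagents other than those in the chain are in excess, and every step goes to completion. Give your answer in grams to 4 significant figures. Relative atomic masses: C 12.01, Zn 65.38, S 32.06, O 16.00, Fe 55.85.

M(ZnO) = 65.38 + 16.00 = 81.38 g/mol.
M(FeS) = 55.85 + 32.06 = 87.91 g/mol.
n(ZnO) = 253.3 / 81.38 = 3.1126 mol.
Reaction (1): ZnO→CO ratio 1:1 ⇒ n(CO) = 3.1126 mol.
Reaction (2): CO→Fe ratio 3:2 ⇒ n(Fe) = 2.0750 mol.
Reaction (3): Fe→FeS ratio 1:1 ⇒ n(FeS) = 2.0750 mol.
Mass of FeS = 2.0750 × 87.91 = 182.42 g.

182.4 g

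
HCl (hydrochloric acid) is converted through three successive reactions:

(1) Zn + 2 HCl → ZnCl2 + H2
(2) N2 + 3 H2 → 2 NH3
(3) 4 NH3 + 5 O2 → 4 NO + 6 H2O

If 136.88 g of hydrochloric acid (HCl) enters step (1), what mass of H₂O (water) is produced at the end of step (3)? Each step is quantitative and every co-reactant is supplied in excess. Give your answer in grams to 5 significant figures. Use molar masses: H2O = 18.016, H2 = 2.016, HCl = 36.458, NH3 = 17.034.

33.820 g

n(HCl) = 136.88 / 36.458 = 3.75446 mol.
Reaction (1): HCl→H2 ratio 2:1 ⇒ n(H2) = 1.87723 mol.
Reaction (2): H2→NH3 ratio 3:2 ⇒ n(NH3) = 1.25149 mol.
Reaction (3): NH3→H2O ratio 4:6 ⇒ n(H2O) = 1.87723 mol.
Mass of H2O = 1.87723 × 18.016 = 33.8202 g.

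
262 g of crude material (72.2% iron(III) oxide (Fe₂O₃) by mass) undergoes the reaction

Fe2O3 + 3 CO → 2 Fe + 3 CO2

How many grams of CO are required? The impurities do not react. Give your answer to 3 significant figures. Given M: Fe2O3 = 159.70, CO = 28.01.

Mass of pure Fe2O3 = 262 g × 0.722 = 189.2 g.
n(Fe2O3) = 189.2 g / 159.70 g/mol = 1.184 mol.
From the equation the Fe2O3:CO mole ratio is 1:3, so n(CO) = 1.184 × 3/1 = 3.553 mol.
Mass of CO = 3.553 mol × 28.01 g/mol = 99.53 g.

99.5 g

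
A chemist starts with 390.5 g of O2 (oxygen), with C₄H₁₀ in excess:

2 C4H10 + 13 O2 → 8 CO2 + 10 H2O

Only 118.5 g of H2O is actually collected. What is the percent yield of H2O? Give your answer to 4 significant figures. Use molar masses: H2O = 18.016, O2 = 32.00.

n(O2) = 390.50 g / 32.00 g/mol = 12.203 mol.
From the equation the O2:H2O mole ratio is 13:10, so n(H2O) = 12.203 × 10/13 = 9.3870 mol.
Mass of H2O = 9.3870 mol × 18.016 g/mol = 169.12 g.
This is the theoretical yield. Percent yield = 118.5 g / 169.12 g × 100% = 70.070%.

70.07 %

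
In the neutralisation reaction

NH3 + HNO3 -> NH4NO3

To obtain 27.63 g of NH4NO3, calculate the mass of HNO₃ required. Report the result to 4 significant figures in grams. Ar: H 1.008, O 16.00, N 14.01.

21.75 g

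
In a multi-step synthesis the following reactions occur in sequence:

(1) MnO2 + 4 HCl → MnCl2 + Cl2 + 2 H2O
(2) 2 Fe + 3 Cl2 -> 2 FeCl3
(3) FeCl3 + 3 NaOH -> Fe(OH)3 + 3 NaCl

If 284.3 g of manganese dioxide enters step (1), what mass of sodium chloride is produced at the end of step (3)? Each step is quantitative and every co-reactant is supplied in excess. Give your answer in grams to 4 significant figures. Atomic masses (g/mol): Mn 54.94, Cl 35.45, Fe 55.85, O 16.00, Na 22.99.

M(MnO2) = 54.94 + 2(16.00) = 86.94 g/mol.
M(NaCl) = 22.99 + 35.45 = 58.44 g/mol.
n(MnO2) = 284.3 / 86.94 = 3.2701 mol.
Reaction (1): MnO2→Cl2 ratio 1:1 ⇒ n(Cl2) = 3.2701 mol.
Reaction (2): Cl2→FeCl3 ratio 3:2 ⇒ n(FeCl3) = 2.1800 mol.
Reaction (3): FeCl3→NaCl ratio 1:3 ⇒ n(NaCl) = 6.5401 mol.
Mass of NaCl = 6.5401 × 58.44 = 382.21 g.

382.2 g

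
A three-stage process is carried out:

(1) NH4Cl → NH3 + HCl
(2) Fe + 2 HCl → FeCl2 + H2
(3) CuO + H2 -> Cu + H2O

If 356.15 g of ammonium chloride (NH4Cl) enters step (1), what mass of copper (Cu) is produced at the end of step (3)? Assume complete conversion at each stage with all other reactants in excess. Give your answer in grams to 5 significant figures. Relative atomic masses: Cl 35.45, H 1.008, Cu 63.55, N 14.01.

M(NH4Cl) = 14.01 + 4(1.008) + 35.45 = 53.492 g/mol.
M(Cu) = 63.55 g/mol.
n(NH4Cl) = 356.15 / 53.492 = 6.65800 mol.
Reaction (1): NH4Cl→HCl ratio 1:1 ⇒ n(HCl) = 6.65800 mol.
Reaction (2): HCl→H2 ratio 2:1 ⇒ n(H2) = 3.32900 mol.
Reaction (3): H2→Cu ratio 1:1 ⇒ n(Cu) = 3.32900 mol.
Mass of Cu = 3.32900 × 63.55 = 211.558 g.

211.56 g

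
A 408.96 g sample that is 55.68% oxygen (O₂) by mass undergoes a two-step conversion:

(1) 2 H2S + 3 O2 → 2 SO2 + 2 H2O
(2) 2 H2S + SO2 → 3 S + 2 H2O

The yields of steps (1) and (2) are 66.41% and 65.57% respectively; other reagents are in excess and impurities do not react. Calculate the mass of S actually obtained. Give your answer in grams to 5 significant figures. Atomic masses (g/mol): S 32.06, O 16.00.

Pure O2 = 408.96 × 0.5568 = 227.709 g.
M(O2) = 2(16.00) = 32.00 g/mol.
M(S) = 32.06 g/mol.
n(O2) = 227.709 / 32.00 = 7.11590 mol.
Step 1 (O2:SO2 = 3:2): theoretical n(SO2) = 4.74394 mol; at 66.41% yield, n(SO2) = 3.15045 mol.
Step 2 (SO2:S = 1:3): theoretical n(S) = 9.45134 mol, so theoretical mass = 9.45134 × 32.06 = 303.010 g.
At 65.57% yield, actual mass of S = 303.010 × 0.6557 = 198.684 g.

198.68 g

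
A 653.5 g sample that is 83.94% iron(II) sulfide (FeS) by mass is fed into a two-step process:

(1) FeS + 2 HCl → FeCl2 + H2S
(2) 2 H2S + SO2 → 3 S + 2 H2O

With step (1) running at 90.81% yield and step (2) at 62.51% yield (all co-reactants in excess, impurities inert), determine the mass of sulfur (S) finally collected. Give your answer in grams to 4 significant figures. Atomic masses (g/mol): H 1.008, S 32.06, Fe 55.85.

Pure FeS = 653.5 × 0.8394 = 548.55 g.
M(FeS) = 55.85 + 32.06 = 87.91 g/mol.
M(S) = 32.06 g/mol.
n(FeS) = 548.55 / 87.91 = 6.2399 mol.
Step 1 (FeS:H2S = 1:1): theoretical n(H2S) = 6.2399 mol; at 90.81% yield, n(H2S) = 5.6664 mol.
Step 2 (H2S:S = 2:3): theoretical n(S) = 8.4997 mol, so theoretical mass = 8.4997 × 32.06 = 272.50 g.
At 62.51% yield, actual mass of S = 272.50 × 0.6251 = 170.34 g.

170.3 g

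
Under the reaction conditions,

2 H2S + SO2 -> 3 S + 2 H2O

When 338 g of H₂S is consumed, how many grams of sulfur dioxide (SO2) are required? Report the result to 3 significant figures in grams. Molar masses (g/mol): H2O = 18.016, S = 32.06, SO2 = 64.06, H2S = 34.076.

n(H2S) = 338.0 g / 34.076 g/mol = 9.919 mol.
From the equation the H2S:SO2 mole ratio is 2:1, so n(SO2) = 9.919 × 1/2 = 4.960 mol.
Mass of SO2 = 4.960 mol × 64.06 g/mol = 317.7 g.

318 g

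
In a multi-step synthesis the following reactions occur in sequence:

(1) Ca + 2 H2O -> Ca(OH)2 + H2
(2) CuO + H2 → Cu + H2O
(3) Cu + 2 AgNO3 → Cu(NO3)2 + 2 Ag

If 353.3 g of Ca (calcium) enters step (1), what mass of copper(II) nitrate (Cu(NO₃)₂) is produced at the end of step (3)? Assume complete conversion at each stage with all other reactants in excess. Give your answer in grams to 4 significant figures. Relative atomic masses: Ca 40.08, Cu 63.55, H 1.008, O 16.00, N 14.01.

1653 g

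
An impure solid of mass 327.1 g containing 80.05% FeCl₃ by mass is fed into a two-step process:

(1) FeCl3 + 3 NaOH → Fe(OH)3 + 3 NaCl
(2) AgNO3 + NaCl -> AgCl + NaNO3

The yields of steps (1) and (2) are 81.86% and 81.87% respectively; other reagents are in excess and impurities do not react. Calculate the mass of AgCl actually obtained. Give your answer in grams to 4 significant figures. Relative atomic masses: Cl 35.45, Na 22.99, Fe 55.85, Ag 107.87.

Pure FeCl3 = 327.1 × 0.8005 = 261.84 g.
M(FeCl3) = 55.85 + 3(35.45) = 162.20 g/mol.
M(AgCl) = 107.87 + 35.45 = 143.32 g/mol.
n(FeCl3) = 261.84 / 162.20 = 1.6143 mol.
Step 1 (FeCl3:NaCl = 1:3): theoretical n(NaCl) = 4.8430 mol; at 81.86% yield, n(NaCl) = 3.9645 mol.
Step 2 (NaCl:AgCl = 1:1): theoretical n(AgCl) = 3.9645 mol, so theoretical mass = 3.9645 × 143.32 = 568.19 g.
At 81.87% yield, actual mass of AgCl = 568.19 × 0.8187 = 465.17 g.

465.2 g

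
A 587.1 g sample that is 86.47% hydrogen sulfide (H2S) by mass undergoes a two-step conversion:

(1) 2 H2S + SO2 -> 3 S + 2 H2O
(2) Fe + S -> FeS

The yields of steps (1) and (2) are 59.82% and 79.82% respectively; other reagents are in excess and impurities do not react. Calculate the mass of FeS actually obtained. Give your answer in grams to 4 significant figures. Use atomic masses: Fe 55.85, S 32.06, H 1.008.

938.0 g

Pure H2S = 587.1 × 0.8647 = 507.67 g.
M(H2S) = 2(1.008) + 32.06 = 34.076 g/mol.
M(FeS) = 55.85 + 32.06 = 87.91 g/mol.
n(H2S) = 507.67 / 34.076 = 14.898 mol.
Step 1 (H2S:S = 2:3): theoretical n(S) = 22.347 mol; at 59.82% yield, n(S) = 13.368 mol.
Step 2 (S:FeS = 1:1): theoretical n(FeS) = 13.368 mol, so theoretical mass = 13.368 × 87.91 = 1175.2 g.
At 79.82% yield, actual mass of FeS = 1175.2 × 0.7982 = 938.03 g.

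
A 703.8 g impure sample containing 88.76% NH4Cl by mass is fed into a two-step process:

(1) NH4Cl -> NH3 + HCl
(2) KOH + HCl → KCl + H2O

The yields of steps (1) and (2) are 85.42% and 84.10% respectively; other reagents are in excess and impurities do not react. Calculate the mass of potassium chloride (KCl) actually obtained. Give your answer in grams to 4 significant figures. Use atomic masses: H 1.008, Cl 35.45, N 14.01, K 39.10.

625.4 g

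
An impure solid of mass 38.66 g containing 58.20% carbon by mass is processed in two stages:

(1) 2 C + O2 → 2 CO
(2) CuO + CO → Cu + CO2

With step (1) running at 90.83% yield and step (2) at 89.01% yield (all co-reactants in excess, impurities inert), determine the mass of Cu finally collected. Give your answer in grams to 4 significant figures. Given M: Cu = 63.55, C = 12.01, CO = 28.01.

Pure C = 38.66 × 0.5820 = 22.500 g.
n(C) = 22.500 / 12.01 = 1.8734 mol.
Step 1 (C:CO = 2:2): theoretical n(CO) = 1.8734 mol; at 90.83% yield, n(CO) = 1.7017 mol.
Step 2 (CO:Cu = 1:1): theoretical n(Cu) = 1.7017 mol, so theoretical mass = 1.7017 × 63.55 = 108.14 g.
At 89.01% yield, actual mass of Cu = 108.14 × 0.8901 = 96.255 g.

96.26 g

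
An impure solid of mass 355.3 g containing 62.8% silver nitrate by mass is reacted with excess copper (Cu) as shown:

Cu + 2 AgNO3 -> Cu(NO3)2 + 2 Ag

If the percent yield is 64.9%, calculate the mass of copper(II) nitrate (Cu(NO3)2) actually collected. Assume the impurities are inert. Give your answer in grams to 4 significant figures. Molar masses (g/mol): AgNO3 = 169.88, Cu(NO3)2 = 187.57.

79.94 g

Pure AgNO3 available = 355.3 g × 0.628 = 223.13 g.
n(AgNO3) = 223.13 g / 169.88 g/mol = 1.3134 mol.
From the equation the AgNO3:Cu(NO3)2 mole ratio is 2:1, so n(Cu(NO3)2) = 1.3134 × 1/2 = 0.65672 mol.
Mass of Cu(NO3)2 = 0.65672 mol × 187.57 g/mol = 123.18 g.
Actual mass collected = 123.18 g × 0.649 = 79.945 g.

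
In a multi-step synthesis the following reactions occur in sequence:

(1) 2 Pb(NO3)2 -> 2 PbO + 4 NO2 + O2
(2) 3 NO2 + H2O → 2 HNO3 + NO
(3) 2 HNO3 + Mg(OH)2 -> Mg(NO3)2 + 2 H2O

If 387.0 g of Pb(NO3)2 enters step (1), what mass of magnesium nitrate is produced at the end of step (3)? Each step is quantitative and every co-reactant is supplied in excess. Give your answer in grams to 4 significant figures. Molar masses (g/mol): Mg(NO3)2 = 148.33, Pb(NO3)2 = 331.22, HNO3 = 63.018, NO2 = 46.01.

n(Pb(NO3)2) = 387.0 / 331.22 = 1.1684 mol.
Reaction (1): Pb(NO3)2→NO2 ratio 2:4 ⇒ n(NO2) = 2.3368 mol.
Reaction (2): NO2→HNO3 ratio 3:2 ⇒ n(HNO3) = 1.5579 mol.
Reaction (3): HNO3→Mg(NO3)2 ratio 2:1 ⇒ n(Mg(NO3)2) = 0.77894 mol.
Mass of Mg(NO3)2 = 0.77894 × 148.33 = 115.54 g.

115.5 g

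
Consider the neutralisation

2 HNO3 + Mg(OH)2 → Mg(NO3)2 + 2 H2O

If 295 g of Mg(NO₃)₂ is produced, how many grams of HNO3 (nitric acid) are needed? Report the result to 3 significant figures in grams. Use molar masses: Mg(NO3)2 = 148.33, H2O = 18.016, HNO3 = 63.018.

n(Mg(NO3)2) = 295.0 g / 148.33 g/mol = 1.989 mol.
From the equation the Mg(NO3)2:HNO3 mole ratio is 1:2, so n(HNO3) = 1.989 × 2/1 = 3.978 mol.
Mass of HNO3 = 3.978 mol × 63.018 g/mol = 250.7 g.

251 g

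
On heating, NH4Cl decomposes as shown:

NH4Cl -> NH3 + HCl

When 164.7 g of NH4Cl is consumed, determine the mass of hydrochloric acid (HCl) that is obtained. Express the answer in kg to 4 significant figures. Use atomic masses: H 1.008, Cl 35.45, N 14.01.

M(NH4Cl) = 14.01 + 4(1.008) + 35.45 = 53.492 g/mol.
M(HCl) = 1.008 + 35.45 = 36.458 g/mol.
n(NH4Cl) = 164.70 g / 53.492 g/mol = 3.0790 mol.
From the equation the NH4Cl:HCl mole ratio is 1:1, so n(HCl) = 3.0790 × 1/1 = 3.0790 mol.
Mass of HCl = 3.0790 mol × 36.458 g/mol = 112.25 g.
Converting to kg: 112.25 g = 0.1123 kg.

0.1123 kg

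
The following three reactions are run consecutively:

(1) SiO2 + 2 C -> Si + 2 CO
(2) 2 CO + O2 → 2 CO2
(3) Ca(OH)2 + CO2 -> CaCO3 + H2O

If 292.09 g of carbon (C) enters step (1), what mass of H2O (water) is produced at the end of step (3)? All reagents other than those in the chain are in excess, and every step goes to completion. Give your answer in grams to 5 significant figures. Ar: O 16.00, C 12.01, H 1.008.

M(C) = 12.01 g/mol.
M(H2O) = 2(1.008) + 16.00 = 18.016 g/mol.
n(C) = 292.09 / 12.01 = 24.3206 mol.
Reaction (1): C→CO ratio 2:2 ⇒ n(CO) = 24.3206 mol.
Reaction (2): CO→CO2 ratio 2:2 ⇒ n(CO2) = 24.3206 mol.
Reaction (3): CO2→H2O ratio 1:1 ⇒ n(H2O) = 24.3206 mol.
Mass of H2O = 24.3206 × 18.016 = 438.159 g.

438.16 g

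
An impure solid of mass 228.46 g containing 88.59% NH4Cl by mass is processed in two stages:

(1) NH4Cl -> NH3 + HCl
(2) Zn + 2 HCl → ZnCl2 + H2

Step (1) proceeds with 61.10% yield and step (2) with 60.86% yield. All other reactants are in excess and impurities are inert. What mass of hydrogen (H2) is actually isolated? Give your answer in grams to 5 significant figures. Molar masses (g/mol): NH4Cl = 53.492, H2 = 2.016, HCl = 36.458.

1.4182 g

Pure NH4Cl = 228.46 × 0.8859 = 202.393 g.
n(NH4Cl) = 202.393 / 53.492 = 3.78361 mol.
Step 1 (NH4Cl:HCl = 1:1): theoretical n(HCl) = 3.78361 mol; at 61.10% yield, n(HCl) = 2.31178 mol.
Step 2 (HCl:H2 = 2:1): theoretical n(H2) = 1.15589 mol, so theoretical mass = 1.15589 × 2.016 = 2.33028 g.
At 60.86% yield, actual mass of H2 = 2.33028 × 0.6086 = 1.41821 g.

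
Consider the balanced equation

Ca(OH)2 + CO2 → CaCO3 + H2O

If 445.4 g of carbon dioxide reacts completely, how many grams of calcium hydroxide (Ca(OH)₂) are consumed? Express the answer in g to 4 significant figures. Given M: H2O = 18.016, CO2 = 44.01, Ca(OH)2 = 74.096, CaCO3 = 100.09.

749.9 g

n(CO2) = 445.40 g / 44.01 g/mol = 10.120 mol.
From the equation the CO2:Ca(OH)2 mole ratio is 1:1, so n(Ca(OH)2) = 10.120 × 1/1 = 10.120 mol.
Mass of Ca(OH)2 = 10.120 mol × 74.096 g/mol = 749.88 g.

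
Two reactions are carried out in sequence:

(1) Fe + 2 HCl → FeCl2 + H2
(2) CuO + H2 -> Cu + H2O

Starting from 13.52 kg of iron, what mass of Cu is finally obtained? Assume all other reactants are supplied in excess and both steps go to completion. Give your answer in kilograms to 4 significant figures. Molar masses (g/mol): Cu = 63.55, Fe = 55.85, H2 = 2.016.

15.38 kg

13.52 kg = 13520 g.
n(Fe) = 13520 / 55.85 = 242.08 mol.
Step 1 gives a 1:1 ratio of Fe to H2, so n(H2) = 242.08 mol.
In step 2 the H2:Cu ratio is 1:1, so n(Cu) = 242.08 mol.
Mass of Cu = 242.08 × 63.55 = 15384 g = 15.38 kg.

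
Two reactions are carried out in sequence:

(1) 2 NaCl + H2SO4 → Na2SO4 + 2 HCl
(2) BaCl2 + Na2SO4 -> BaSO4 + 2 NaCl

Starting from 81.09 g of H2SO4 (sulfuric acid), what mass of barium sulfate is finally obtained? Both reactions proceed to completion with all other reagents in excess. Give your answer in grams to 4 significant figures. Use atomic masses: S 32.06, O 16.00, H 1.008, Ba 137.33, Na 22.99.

M(H2SO4) = 2(1.008) + 32.06 + 4(16.00) = 98.076 g/mol.
M(BaSO4) = 137.33 + 32.06 + 4(16.00) = 233.39 g/mol.
n(H2SO4) = 81.090 / 98.076 = 0.82681 mol.
Step 1 gives a 1:1 ratio of H2SO4 to Na2SO4, so n(Na2SO4) = 0.82681 mol.
In step 2 the Na2SO4:BaSO4 ratio is 1:1, so n(BaSO4) = 0.82681 mol.
Mass of BaSO4 = 0.82681 × 233.39 = 192.97 g.

193.0 g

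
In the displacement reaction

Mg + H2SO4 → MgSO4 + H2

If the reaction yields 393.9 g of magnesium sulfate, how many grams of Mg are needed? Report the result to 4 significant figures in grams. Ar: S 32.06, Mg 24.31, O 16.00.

79.55 g

M(MgSO4) = 24.31 + 32.06 + 4(16.00) = 120.37 g/mol.
M(Mg) = 24.31 g/mol.
n(MgSO4) = 393.90 g / 120.37 g/mol = 3.2724 mol.
From the equation the MgSO4:Mg mole ratio is 1:1, so n(Mg) = 3.2724 × 1/1 = 3.2724 mol.
Mass of Mg = 3.2724 mol × 24.31 g/mol = 79.552 g.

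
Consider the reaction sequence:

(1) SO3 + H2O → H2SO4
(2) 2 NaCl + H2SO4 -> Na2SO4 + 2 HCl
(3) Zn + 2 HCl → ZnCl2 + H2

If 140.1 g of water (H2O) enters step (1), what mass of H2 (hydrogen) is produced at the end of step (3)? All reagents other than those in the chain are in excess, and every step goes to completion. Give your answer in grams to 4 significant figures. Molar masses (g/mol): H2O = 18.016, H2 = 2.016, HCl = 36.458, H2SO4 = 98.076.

15.68 g

n(H2O) = 140.1 / 18.016 = 7.7764 mol.
Reaction (1): H2O→H2SO4 ratio 1:1 ⇒ n(H2SO4) = 7.7764 mol.
Reaction (2): H2SO4→HCl ratio 1:2 ⇒ n(HCl) = 15.553 mol.
Reaction (3): HCl→H2 ratio 2:1 ⇒ n(H2) = 7.7764 mol.
Mass of H2 = 7.7764 × 2.016 = 15.677 g.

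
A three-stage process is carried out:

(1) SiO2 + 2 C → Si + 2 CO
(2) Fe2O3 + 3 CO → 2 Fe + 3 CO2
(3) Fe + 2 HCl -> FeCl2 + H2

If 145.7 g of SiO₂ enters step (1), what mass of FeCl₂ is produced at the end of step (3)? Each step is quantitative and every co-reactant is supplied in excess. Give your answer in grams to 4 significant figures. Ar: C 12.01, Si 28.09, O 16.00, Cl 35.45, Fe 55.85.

409.8 g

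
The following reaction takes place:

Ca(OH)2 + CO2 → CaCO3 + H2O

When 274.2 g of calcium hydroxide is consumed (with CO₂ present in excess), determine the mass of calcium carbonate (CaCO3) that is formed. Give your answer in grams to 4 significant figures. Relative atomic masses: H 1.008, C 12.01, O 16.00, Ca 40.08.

370.4 g

M(Ca(OH)2) = 40.08 + 2(16.00) + 2(1.008) = 74.096 g/mol.
M(CaCO3) = 40.08 + 12.01 + 3(16.00) = 100.09 g/mol.
n(Ca(OH)2) = 274.20 g / 74.096 g/mol = 3.7006 mol.
From the equation the Ca(OH)2:CaCO3 mole ratio is 1:1, so n(CaCO3) = 3.7006 × 1/1 = 3.7006 mol.
Mass of CaCO3 = 3.7006 mol × 100.09 g/mol = 370.39 g.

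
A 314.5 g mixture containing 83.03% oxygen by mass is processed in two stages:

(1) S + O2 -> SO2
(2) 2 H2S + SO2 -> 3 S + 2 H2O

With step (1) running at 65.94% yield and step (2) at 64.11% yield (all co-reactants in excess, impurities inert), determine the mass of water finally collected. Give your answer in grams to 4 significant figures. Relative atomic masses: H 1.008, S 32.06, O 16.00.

124.3 g

Pure O2 = 314.5 × 0.8303 = 261.13 g.
M(O2) = 2(16.00) = 32.00 g/mol.
M(H2O) = 2(1.008) + 16.00 = 18.016 g/mol.
n(O2) = 261.13 / 32.00 = 8.1603 mol.
Step 1 (O2:SO2 = 1:1): theoretical n(SO2) = 8.1603 mol; at 65.94% yield, n(SO2) = 5.3809 mol.
Step 2 (SO2:H2O = 1:2): theoretical n(H2O) = 10.762 mol, so theoretical mass = 10.762 × 18.016 = 193.88 g.
At 64.11% yield, actual mass of H2O = 193.88 × 0.6411 = 124.30 g.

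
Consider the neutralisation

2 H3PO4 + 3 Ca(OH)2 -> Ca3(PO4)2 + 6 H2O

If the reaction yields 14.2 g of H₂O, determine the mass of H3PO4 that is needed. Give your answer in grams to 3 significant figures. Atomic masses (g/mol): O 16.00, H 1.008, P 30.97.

25.7 g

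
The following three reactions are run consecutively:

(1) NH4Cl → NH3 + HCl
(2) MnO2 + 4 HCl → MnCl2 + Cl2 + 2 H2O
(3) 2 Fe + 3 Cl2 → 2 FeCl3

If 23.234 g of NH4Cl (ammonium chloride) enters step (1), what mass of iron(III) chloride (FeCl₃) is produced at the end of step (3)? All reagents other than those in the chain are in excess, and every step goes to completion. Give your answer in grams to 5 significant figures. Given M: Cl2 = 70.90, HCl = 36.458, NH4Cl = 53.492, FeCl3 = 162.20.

11.742 g

n(NH4Cl) = 23.234 / 53.492 = 0.434345 mol.
Reaction (1): NH4Cl→HCl ratio 1:1 ⇒ n(HCl) = 0.434345 mol.
Reaction (2): HCl→Cl2 ratio 4:1 ⇒ n(Cl2) = 0.108586 mol.
Reaction (3): Cl2→FeCl3 ratio 3:2 ⇒ n(FeCl3) = 0.0723909 mol.
Mass of FeCl3 = 0.0723909 × 162.20 = 11.7418 g.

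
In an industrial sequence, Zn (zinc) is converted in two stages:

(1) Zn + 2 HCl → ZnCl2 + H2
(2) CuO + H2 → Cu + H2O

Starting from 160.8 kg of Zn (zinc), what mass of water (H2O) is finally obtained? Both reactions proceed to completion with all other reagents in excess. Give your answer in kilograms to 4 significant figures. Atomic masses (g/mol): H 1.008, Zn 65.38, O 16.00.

M(Zn) = 65.38 g/mol.
M(H2O) = 2(1.008) + 16.00 = 18.016 g/mol.
160.8 kg = 160800 g.
n(Zn) = 160800 / 65.38 = 2459.5 mol.
Step 1 gives a 1:1 ratio of Zn to H2, so n(H2) = 2459.5 mol.
In step 2 the H2:H2O ratio is 1:1, so n(H2O) = 2459.5 mol.
Mass of H2O = 2459.5 × 18.016 = 44310 g = 44.31 kg.

44.31 kg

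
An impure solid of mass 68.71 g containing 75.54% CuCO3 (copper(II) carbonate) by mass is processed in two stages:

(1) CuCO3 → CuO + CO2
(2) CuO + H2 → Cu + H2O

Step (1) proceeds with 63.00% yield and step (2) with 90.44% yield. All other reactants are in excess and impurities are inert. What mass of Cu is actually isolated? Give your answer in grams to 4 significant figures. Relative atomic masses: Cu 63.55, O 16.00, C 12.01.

15.21 g

Pure CuCO3 = 68.71 × 0.7554 = 51.904 g.
M(CuCO3) = 63.55 + 12.01 + 3(16.00) = 123.56 g/mol.
M(Cu) = 63.55 g/mol.
n(CuCO3) = 51.904 / 123.56 = 0.42007 mol.
Step 1 (CuCO3:CuO = 1:1): theoretical n(CuO) = 0.42007 mol; at 63.00% yield, n(CuO) = 0.26464 mol.
Step 2 (CuO:Cu = 1:1): theoretical n(Cu) = 0.26464 mol, so theoretical mass = 0.26464 × 63.55 = 16.818 g.
At 90.44% yield, actual mass of Cu = 16.818 × 0.9044 = 15.210 g.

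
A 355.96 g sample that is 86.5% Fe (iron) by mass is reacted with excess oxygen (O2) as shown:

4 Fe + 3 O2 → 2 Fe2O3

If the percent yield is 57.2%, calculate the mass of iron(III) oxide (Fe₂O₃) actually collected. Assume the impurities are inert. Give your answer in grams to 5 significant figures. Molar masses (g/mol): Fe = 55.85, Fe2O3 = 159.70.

251.81 g

Pure Fe available = 355.96 g × 0.865 = 307.905 g.
n(Fe) = 307.905 g / 55.85 g/mol = 5.51308 mol.
From the equation the Fe:Fe2O3 mole ratio is 4:2, so n(Fe2O3) = 5.51308 × 2/4 = 2.75654 mol.
Mass of Fe2O3 = 2.75654 mol × 159.70 g/mol = 440.219 g.
Actual mass collected = 440.219 g × 0.572 = 251.805 g.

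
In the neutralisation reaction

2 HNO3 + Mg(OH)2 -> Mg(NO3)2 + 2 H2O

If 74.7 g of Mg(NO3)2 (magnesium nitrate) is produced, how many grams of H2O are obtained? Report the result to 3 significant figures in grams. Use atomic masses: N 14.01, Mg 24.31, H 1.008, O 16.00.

M(Mg(NO3)2) = 24.31 + 2(14.01) + 6(16.00) = 148.33 g/mol.
M(H2O) = 2(1.008) + 16.00 = 18.016 g/mol.
n(Mg(NO3)2) = 74.70 g / 148.33 g/mol = 0.5036 mol.
From the equation the Mg(NO3)2:H2O mole ratio is 1:2, so n(H2O) = 0.5036 × 2/1 = 1.007 mol.
Mass of H2O = 1.007 mol × 18.016 g/mol = 18.15 g.

18.1 g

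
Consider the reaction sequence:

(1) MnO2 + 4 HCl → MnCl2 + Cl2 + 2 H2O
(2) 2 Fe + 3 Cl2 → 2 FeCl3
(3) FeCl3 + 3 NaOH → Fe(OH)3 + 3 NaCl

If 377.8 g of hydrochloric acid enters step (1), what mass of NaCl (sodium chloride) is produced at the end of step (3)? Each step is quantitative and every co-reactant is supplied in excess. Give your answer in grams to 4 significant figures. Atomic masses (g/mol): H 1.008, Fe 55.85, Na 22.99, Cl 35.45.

302.8 g

M(HCl) = 1.008 + 35.45 = 36.458 g/mol.
M(NaCl) = 22.99 + 35.45 = 58.44 g/mol.
n(HCl) = 377.8 / 36.458 = 10.363 mol.
Reaction (1): HCl→Cl2 ratio 4:1 ⇒ n(Cl2) = 2.5907 mol.
Reaction (2): Cl2→FeCl3 ratio 3:2 ⇒ n(FeCl3) = 1.7271 mol.
Reaction (3): FeCl3→NaCl ratio 1:3 ⇒ n(NaCl) = 5.1813 mol.
Mass of NaCl = 5.1813 × 58.44 = 302.80 g.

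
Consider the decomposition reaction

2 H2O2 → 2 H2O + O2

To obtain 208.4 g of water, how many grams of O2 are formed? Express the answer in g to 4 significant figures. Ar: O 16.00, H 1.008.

M(H2O) = 2(1.008) + 16.00 = 18.016 g/mol.
M(O2) = 2(16.00) = 32.00 g/mol.
n(H2O) = 208.40 g / 18.016 g/mol = 11.567 mol.
From the equation the H2O:O2 mole ratio is 2:1, so n(O2) = 11.567 × 1/2 = 5.7837 mol.
Mass of O2 = 5.7837 mol × 32.00 g/mol = 185.08 g.

185.1 g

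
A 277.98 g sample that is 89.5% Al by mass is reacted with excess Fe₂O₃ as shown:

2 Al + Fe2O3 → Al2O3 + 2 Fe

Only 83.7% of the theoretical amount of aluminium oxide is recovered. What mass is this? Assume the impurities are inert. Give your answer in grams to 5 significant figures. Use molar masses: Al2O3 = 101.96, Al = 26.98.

393.48 g

Pure Al available = 277.98 g × 0.895 = 248.792 g.
n(Al) = 248.792 g / 26.98 g/mol = 9.22135 mol.
From the equation the Al:Al2O3 mole ratio is 2:1, so n(Al2O3) = 9.22135 × 1/2 = 4.61068 mol.
Mass of Al2O3 = 4.61068 mol × 101.96 g/mol = 470.105 g.
Actual mass collected = 470.105 g × 0.837 = 393.478 g.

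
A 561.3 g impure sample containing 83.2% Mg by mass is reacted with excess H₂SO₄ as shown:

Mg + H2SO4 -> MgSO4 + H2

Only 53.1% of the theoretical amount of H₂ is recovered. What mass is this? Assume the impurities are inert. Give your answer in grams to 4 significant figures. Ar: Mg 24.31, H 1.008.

Pure Mg available = 561.3 g × 0.832 = 467.00 g.
M(Mg) = 24.31 g/mol.
M(H2) = 2(1.008) = 2.016 g/mol.
n(Mg) = 467.00 g / 24.31 g/mol = 19.210 mol.
From the equation the Mg:H2 mole ratio is 1:1, so n(H2) = 19.210 × 1/1 = 19.210 mol.
Mass of H2 = 19.210 mol × 2.016 g/mol = 38.728 g.
Actual mass collected = 38.728 g × 0.531 = 20.565 g.

20.56 g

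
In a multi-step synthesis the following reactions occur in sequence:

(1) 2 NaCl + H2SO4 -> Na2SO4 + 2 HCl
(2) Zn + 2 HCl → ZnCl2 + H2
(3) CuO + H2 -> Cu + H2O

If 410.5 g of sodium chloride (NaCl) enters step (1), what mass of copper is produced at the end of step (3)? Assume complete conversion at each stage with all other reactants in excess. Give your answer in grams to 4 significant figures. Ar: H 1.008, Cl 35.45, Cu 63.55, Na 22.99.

M(NaCl) = 22.99 + 35.45 = 58.44 g/mol.
M(Cu) = 63.55 g/mol.
n(NaCl) = 410.5 / 58.44 = 7.0243 mol.
Reaction (1): NaCl→HCl ratio 2:2 ⇒ n(HCl) = 7.0243 mol.
Reaction (2): HCl→H2 ratio 2:1 ⇒ n(H2) = 3.5121 mol.
Reaction (3): H2→Cu ratio 1:1 ⇒ n(Cu) = 3.5121 mol.
Mass of Cu = 3.5121 × 63.55 = 223.20 g.

223.2 g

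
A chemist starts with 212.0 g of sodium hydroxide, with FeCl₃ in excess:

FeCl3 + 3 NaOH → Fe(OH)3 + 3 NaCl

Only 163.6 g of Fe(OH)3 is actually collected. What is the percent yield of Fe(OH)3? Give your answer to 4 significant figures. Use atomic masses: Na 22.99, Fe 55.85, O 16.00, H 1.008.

86.64 %

M(NaOH) = 22.99 + 16.00 + 1.008 = 39.998 g/mol.
M(Fe(OH)3) = 55.85 + 3(16.00) + 3(1.008) = 106.874 g/mol.
n(NaOH) = 212.00 g / 39.998 g/mol = 5.3003 mol.
From the equation the NaOH:Fe(OH)3 mole ratio is 3:1, so n(Fe(OH)3) = 5.3003 × 1/3 = 1.7668 mol.
Mass of Fe(OH)3 = 1.7668 mol × 106.874 g/mol = 188.82 g.
This is the theoretical yield. Percent yield = 163.6 g / 188.82 g × 100% = 86.643%.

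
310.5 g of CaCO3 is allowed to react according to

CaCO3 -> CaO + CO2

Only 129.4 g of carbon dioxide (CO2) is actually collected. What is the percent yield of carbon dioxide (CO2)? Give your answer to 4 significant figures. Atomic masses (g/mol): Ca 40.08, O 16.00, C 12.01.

M(CaCO3) = 40.08 + 12.01 + 3(16.00) = 100.09 g/mol.
M(CO2) = 12.01 + 2(16.00) = 44.01 g/mol.
n(CaCO3) = 310.50 g / 100.09 g/mol = 3.1022 mol.
From the equation the CaCO3:CO2 mole ratio is 1:1, so n(CO2) = 3.1022 × 1/1 = 3.1022 mol.
Mass of CO2 = 3.1022 mol × 44.01 g/mol = 136.53 g.
This is the theoretical yield. Percent yield = 129.4 g / 136.53 g × 100% = 94.779%.

94.78 %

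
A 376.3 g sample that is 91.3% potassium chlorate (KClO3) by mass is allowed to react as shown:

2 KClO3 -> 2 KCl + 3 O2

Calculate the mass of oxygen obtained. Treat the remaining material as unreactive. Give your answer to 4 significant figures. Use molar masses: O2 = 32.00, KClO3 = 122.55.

134.6 g

Mass of pure KClO3 = 376.3 g × 0.913 = 343.56 g.
n(KClO3) = 343.56 g / 122.55 g/mol = 2.8034 mol.
From the equation the KClO3:O2 mole ratio is 2:3, so n(O2) = 2.8034 × 3/2 = 4.2052 mol.
Mass of O2 = 4.2052 mol × 32.00 g/mol = 134.57 g.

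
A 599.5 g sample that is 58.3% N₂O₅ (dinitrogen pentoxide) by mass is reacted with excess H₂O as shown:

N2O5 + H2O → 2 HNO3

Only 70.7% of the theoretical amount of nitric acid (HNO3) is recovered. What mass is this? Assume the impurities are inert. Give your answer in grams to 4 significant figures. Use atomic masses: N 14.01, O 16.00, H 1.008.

Pure N2O5 available = 599.5 g × 0.583 = 349.51 g.
M(N2O5) = 2(14.01) + 5(16.00) = 108.02 g/mol.
M(HNO3) = 1.008 + 14.01 + 3(16.00) = 63.018 g/mol.
n(N2O5) = 349.51 g / 108.02 g/mol = 3.2356 mol.
From the equation the N2O5:HNO3 mole ratio is 1:2, so n(HNO3) = 3.2356 × 2/1 = 6.4712 mol.
Mass of HNO3 = 6.4712 mol × 63.018 g/mol = 407.80 g.
Actual mass collected = 407.80 g × 0.707 = 288.32 g.

288.3 g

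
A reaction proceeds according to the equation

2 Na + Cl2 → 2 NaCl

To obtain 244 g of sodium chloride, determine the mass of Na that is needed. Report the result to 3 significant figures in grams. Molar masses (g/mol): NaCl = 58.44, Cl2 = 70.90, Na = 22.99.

96.0 g

n(NaCl) = 244.0 g / 58.44 g/mol = 4.175 mol.
From the equation the NaCl:Na mole ratio is 2:2, so n(Na) = 4.175 × 2/2 = 4.175 mol.
Mass of Na = 4.175 mol × 22.99 g/mol = 95.99 g.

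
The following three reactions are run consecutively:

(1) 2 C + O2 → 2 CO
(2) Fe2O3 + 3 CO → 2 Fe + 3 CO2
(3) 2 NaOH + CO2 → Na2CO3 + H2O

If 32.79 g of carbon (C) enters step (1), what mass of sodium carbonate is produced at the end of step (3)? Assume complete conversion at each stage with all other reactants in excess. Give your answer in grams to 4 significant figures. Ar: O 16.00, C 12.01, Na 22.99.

289.4 g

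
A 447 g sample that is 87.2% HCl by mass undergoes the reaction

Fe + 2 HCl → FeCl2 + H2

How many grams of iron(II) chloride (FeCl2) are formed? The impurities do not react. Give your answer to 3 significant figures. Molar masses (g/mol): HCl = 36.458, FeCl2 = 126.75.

678 g

Mass of pure HCl = 447 g × 0.872 = 389.8 g.
n(HCl) = 389.8 g / 36.458 g/mol = 10.69 mol.
From the equation the HCl:FeCl2 mole ratio is 2:1, so n(FeCl2) = 10.69 × 1/2 = 5.346 mol.
Mass of FeCl2 = 5.346 mol × 126.75 g/mol = 677.6 g.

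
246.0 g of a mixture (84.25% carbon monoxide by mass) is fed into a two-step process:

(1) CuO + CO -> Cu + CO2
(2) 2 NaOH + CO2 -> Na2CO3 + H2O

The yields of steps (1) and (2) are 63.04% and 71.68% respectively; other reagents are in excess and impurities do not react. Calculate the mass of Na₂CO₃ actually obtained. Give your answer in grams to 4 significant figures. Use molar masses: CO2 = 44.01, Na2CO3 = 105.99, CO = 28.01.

Pure CO = 246.0 × 0.8425 = 207.25 g.
n(CO) = 207.25 / 28.01 = 7.3993 mol.
Step 1 (CO:CO2 = 1:1): theoretical n(CO2) = 7.3993 mol; at 63.04% yield, n(CO2) = 4.6645 mol.
Step 2 (CO2:Na2CO3 = 1:1): theoretical n(Na2CO3) = 4.6645 mol, so theoretical mass = 4.6645 × 105.99 = 494.39 g.
At 71.68% yield, actual mass of Na2CO3 = 494.39 × 0.7168 = 354.38 g.

354.4 g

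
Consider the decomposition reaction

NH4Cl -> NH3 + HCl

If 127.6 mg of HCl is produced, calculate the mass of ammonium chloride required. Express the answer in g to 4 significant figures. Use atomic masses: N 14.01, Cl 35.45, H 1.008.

0.1872 g

M(HCl) = 1.008 + 35.45 = 36.458 g/mol.
M(NH4Cl) = 14.01 + 4(1.008) + 35.45 = 53.492 g/mol.
Convert: 127.6 mg = 0.12760 g.
n(HCl) = 0.12760 g / 36.458 g/mol = 0.0034999 mol.
From the equation the HCl:NH4Cl mole ratio is 1:1, so n(NH4Cl) = 0.0034999 × 1/1 = 0.0034999 mol.
Mass of NH4Cl = 0.0034999 mol × 53.492 g/mol = 0.18722 g.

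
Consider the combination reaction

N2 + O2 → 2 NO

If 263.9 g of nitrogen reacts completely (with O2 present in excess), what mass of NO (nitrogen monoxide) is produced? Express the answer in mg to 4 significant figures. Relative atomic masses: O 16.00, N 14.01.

565300 mg

M(N2) = 2(14.01) = 28.02 g/mol.
M(NO) = 14.01 + 16.00 = 30.01 g/mol.
n(N2) = 263.90 g / 28.02 g/mol = 9.4183 mol.
From the equation the N2:NO mole ratio is 1:2, so n(NO) = 9.4183 × 2/1 = 18.837 mol.
Mass of NO = 18.837 mol × 30.01 g/mol = 565.28 g.
Converting to mg: 565.28 g = 565300 mg.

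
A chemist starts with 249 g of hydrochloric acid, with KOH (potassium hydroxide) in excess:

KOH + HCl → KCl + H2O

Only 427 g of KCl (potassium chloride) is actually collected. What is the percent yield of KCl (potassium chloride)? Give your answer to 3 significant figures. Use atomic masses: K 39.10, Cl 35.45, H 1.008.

M(HCl) = 1.008 + 35.45 = 36.458 g/mol.
M(KCl) = 39.10 + 35.45 = 74.55 g/mol.
n(HCl) = 249.0 g / 36.458 g/mol = 6.830 mol.
From the equation the HCl:KCl mole ratio is 1:1, so n(KCl) = 6.830 × 1/1 = 6.830 mol.
Mass of KCl = 6.830 mol × 74.55 g/mol = 509.2 g.
This is the theoretical yield. Percent yield = 427 g / 509.2 g × 100% = 83.86%.

83.9 %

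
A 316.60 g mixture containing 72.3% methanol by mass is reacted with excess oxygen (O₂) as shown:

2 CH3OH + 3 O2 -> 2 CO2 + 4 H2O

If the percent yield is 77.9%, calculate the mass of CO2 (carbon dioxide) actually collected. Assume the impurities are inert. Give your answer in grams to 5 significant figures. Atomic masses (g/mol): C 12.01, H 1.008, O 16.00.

Pure CH3OH available = 316.60 g × 0.723 = 228.902 g.
M(CH3OH) = 12.01 + 4(1.008) + 16.00 = 32.042 g/mol.
M(CO2) = 12.01 + 2(16.00) = 44.01 g/mol.
n(CH3OH) = 228.902 g / 32.042 g/mol = 7.14381 mol.
From the equation the CH3OH:CO2 mole ratio is 2:2, so n(CO2) = 7.14381 × 2/2 = 7.14381 mol.
Mass of CO2 = 7.14381 mol × 44.01 g/mol = 314.399 g.
Actual mass collected = 314.399 g × 0.779 = 244.917 g.

244.92 g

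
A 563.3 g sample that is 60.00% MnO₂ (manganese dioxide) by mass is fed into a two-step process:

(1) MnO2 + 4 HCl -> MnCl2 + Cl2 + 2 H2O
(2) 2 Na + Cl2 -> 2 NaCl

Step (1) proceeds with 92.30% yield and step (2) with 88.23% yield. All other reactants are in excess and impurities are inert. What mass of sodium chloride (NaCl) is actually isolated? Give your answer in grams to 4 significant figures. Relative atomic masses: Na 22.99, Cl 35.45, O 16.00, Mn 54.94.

370.0 g

Pure MnO2 = 563.3 × 0.6000 = 337.98 g.
M(MnO2) = 54.94 + 2(16.00) = 86.94 g/mol.
M(NaCl) = 22.99 + 35.45 = 58.44 g/mol.
n(MnO2) = 337.98 / 86.94 = 3.8875 mol.
Step 1 (MnO2:Cl2 = 1:1): theoretical n(Cl2) = 3.8875 mol; at 92.30% yield, n(Cl2) = 3.5882 mol.
Step 2 (Cl2:NaCl = 1:2): theoretical n(NaCl) = 7.1763 mol, so theoretical mass = 7.1763 × 58.44 = 419.39 g.
At 88.23% yield, actual mass of NaCl = 419.39 × 0.8823 = 370.02 g.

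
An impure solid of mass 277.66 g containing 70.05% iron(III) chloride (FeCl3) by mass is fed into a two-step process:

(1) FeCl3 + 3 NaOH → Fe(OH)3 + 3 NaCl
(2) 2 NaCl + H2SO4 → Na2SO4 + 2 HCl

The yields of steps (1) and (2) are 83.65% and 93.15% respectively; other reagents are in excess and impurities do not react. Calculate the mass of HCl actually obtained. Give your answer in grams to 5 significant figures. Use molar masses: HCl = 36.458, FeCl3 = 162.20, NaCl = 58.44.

102.20 g

Pure FeCl3 = 277.66 × 0.7005 = 194.501 g.
n(FeCl3) = 194.501 / 162.20 = 1.19914 mol.
Step 1 (FeCl3:NaCl = 1:3): theoretical n(NaCl) = 3.59743 mol; at 83.65% yield, n(NaCl) = 3.00925 mol.
Step 2 (NaCl:HCl = 2:2): theoretical n(HCl) = 3.00925 mol, so theoretical mass = 3.00925 × 36.458 = 109.711 g.
At 93.15% yield, actual mass of HCl = 109.711 × 0.9315 = 102.196 g.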